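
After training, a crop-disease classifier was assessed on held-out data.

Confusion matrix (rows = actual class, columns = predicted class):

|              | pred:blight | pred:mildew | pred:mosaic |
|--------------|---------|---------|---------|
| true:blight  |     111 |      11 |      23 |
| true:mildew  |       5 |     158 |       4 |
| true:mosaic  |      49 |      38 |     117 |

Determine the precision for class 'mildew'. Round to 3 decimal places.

0.763

precision = TP/(TP+FP).
mildew: TP=158, FP=11+38=49 → 158/207 = 0.7633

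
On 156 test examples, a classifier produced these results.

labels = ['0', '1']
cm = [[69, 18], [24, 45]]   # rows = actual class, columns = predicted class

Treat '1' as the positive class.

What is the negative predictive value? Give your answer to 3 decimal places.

NPV = TN/(TN+FN) = 69/(69+24) = 0.742

0.742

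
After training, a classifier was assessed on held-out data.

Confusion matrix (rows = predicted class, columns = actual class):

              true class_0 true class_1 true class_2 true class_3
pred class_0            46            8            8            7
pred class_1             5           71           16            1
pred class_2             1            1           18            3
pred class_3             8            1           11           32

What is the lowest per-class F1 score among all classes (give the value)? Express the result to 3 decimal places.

0.474

Per-class F1 score (2·TP/(2·TP+FP+FN)):
  class_0: TP=46, FP=8+8+7=23, FN=5+1+8=14 → 92/129 = 0.7132
  class_1: TP=71, FP=5+16+1=22, FN=8+1+1=10 → 142/174 = 0.8161
  class_2: TP=18, FP=1+1+3=5, FN=8+16+11=35 → 36/76 = 0.4737
  class_3: TP=32, FP=8+1+11=20, FN=7+1+3=11 → 64/95 = 0.6737
Lowest is class 'class_2' with F1 score = 0.474.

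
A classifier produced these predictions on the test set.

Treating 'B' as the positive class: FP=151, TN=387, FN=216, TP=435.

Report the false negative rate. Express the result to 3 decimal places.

0.332

FNR = FN/(FN+TP) = 216/(216+435) = 0.332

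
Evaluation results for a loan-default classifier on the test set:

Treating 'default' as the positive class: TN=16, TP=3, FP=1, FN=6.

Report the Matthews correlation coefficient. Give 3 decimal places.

0.362

MCC = (TP·TN − FP·FN) / √((TP+FP)(TP+FN)(TN+FP)(TN+FN))
Numerator = 3·16 − 1·6 = 42
Denominator = √(4·9·17·22) = √13464 = 116.0345
MCC = 42 / 116.0345 = 0.362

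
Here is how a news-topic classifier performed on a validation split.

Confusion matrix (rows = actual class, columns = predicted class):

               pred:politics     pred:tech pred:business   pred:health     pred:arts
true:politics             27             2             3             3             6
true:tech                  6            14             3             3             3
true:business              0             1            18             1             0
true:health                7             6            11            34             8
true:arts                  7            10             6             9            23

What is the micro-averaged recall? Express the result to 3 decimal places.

0.550

Micro-averaging pools counts across classes: ΣTP=116, ΣFP=95, ΣFN=95.
Micro-recall = TP/(TP+FN) on pooled counts = 0.550 (equals overall accuracy in single-label multiclass).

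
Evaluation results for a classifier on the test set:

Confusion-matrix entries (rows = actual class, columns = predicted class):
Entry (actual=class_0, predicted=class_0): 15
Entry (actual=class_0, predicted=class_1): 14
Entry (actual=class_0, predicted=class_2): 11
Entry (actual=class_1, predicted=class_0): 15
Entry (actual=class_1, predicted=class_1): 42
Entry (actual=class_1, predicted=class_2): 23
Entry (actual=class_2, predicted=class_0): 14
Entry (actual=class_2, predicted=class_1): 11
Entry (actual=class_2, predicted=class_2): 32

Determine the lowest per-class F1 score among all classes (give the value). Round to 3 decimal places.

0.357

Per-class F1 score (2·TP/(2·TP+FP+FN)):
  class_0: TP=15, FP=15+14=29, FN=14+11=25 → 30/84 = 0.3571
  class_1: TP=42, FP=14+11=25, FN=15+23=38 → 84/147 = 0.5714
  class_2: TP=32, FP=11+23=34, FN=14+11=25 → 64/123 = 0.5203
Lowest is class 'class_0' with F1 score = 0.357.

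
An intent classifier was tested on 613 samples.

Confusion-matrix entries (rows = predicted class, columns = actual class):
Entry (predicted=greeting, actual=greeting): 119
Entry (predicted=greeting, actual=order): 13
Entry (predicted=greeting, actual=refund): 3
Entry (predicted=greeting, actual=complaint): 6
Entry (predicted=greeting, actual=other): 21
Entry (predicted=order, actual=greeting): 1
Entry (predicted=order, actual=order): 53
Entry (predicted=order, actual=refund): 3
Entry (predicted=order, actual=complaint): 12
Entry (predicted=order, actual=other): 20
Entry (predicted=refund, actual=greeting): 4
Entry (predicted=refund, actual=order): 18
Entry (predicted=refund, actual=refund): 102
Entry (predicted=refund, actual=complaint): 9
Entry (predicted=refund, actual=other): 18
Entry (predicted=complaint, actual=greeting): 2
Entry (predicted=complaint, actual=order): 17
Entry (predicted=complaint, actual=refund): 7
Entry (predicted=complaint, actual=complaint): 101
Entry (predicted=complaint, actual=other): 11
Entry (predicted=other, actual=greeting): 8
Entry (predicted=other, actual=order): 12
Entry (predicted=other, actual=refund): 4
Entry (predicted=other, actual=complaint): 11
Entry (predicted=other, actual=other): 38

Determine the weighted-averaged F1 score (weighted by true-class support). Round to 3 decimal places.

Per-class F1 score (2·TP/(2·TP+FP+FN)):
  greeting: TP=119, FP=13+3+6+21=43, FN=1+4+2+8=15 → 238/296 = 0.8041
  order: TP=53, FP=1+3+12+20=36, FN=13+18+17+12=60 → 106/202 = 0.5248
  refund: TP=102, FP=4+18+9+18=49, FN=3+3+7+4=17 → 204/270 = 0.7556
  complaint: TP=101, FP=2+17+7+11=37, FN=6+12+9+11=38 → 202/277 = 0.7292
  other: TP=38, FP=8+12+4+11=35, FN=21+20+18+11=70 → 76/181 = 0.4199
Weighted-F1 score = Σ (supportᵢ/N)·F1 scoreᵢ with N=613: (134/613)·0.8041 + (113/613)·0.5248 + (119/613)·0.7556 + (139/613)·0.7292 + (108/613)·0.4199 = 0.659

0.659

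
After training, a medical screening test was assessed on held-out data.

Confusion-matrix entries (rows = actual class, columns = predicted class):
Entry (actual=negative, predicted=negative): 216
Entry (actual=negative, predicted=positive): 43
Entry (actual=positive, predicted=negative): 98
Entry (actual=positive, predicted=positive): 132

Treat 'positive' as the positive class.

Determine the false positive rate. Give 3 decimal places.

FPR = FP/(FP+TN) = 43/(43+216) = 0.166

0.166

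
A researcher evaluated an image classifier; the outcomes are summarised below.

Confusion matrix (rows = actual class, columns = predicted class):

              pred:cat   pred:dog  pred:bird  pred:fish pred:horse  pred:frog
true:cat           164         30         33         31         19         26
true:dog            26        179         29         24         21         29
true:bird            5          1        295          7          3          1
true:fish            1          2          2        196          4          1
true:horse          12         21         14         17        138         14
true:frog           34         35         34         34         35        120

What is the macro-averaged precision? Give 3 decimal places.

Per-class precision (TP/(TP+FP)):
  cat: TP=164, FP=26+5+1+12+34=78 → 164/242 = 0.6777
  dog: TP=179, FP=30+1+2+21+35=89 → 179/268 = 0.6679
  bird: TP=295, FP=33+29+2+14+34=112 → 295/407 = 0.7248
  fish: TP=196, FP=31+24+7+17+34=113 → 196/309 = 0.6343
  horse: TP=138, FP=19+21+3+4+35=82 → 138/220 = 0.6273
  frog: TP=120, FP=26+29+1+1+14=71 → 120/191 = 0.6283
Macro-precision = mean = (0.6777 + 0.6679 + 0.7248 + 0.6343 + 0.6273 + 0.6283) / 6 = 0.660

0.660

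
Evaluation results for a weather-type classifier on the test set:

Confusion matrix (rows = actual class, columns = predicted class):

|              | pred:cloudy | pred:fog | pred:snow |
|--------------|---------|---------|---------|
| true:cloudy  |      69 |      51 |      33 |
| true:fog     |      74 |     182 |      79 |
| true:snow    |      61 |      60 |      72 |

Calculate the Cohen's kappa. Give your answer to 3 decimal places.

0.184

Observed agreement pₒ = trace/N = 323/681 = 0.4743
Expected agreement pₑ = Σ (rowᵢ·colᵢ)/N² = (153·204 + 335·293 + 193·184)/681² = 0.3555
κ = (pₒ − pₑ)/(1 − pₑ) = (0.4743 − 0.3555)/(1 − 0.3555) = 0.184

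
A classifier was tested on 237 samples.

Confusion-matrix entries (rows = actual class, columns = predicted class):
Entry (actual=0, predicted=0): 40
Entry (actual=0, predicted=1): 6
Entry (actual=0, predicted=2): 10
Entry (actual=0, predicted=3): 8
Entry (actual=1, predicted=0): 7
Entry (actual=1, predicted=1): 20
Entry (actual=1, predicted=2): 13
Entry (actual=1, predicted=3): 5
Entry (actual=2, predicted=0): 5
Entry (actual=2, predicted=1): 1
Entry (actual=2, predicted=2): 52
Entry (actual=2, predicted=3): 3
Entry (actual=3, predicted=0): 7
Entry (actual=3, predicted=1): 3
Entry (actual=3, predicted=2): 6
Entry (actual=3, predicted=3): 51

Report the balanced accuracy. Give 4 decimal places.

0.6708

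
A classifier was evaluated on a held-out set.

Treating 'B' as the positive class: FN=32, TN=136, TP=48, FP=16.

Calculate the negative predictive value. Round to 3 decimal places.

NPV = TN/(TN+FN) = 136/(136+32) = 0.810

0.810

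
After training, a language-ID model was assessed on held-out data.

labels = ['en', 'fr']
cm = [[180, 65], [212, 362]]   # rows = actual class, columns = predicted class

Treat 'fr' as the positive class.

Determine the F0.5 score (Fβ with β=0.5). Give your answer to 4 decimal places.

0.7932

Fβ = (1+β²)·TP / ((1+β²)·TP + β²·FN + FP), with β²=1/4
= 1.25·362 / (1.25·362 + 0.25·212 + 65) = 0.7932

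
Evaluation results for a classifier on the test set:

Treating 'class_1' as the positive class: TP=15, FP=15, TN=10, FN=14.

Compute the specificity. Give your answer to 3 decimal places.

Specificity = TN/(TN+FP) = 10/(10+15) = 0.400

0.400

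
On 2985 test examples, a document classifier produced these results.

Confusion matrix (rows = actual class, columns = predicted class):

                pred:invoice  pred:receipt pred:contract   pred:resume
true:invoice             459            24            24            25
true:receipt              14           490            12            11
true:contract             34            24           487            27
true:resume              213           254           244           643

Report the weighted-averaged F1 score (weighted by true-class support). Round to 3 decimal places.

Per-class F1 score (2·TP/(2·TP+FP+FN)):
  invoice: TP=459, FP=14+34+213=261, FN=24+24+25=73 → 918/1252 = 0.7332
  receipt: TP=490, FP=24+24+254=302, FN=14+12+11=37 → 980/1319 = 0.7430
  contract: TP=487, FP=24+12+244=280, FN=34+24+27=85 → 974/1339 = 0.7274
  resume: TP=643, FP=25+11+27=63, FN=213+254+244=711 → 1286/2060 = 0.6243
Weighted-F1 score = Σ (supportᵢ/N)·F1 scoreᵢ with N=2985: (532/2985)·0.7332 + (527/2985)·0.7430 + (572/2985)·0.7274 + (1354/2985)·0.6243 = 0.684

0.684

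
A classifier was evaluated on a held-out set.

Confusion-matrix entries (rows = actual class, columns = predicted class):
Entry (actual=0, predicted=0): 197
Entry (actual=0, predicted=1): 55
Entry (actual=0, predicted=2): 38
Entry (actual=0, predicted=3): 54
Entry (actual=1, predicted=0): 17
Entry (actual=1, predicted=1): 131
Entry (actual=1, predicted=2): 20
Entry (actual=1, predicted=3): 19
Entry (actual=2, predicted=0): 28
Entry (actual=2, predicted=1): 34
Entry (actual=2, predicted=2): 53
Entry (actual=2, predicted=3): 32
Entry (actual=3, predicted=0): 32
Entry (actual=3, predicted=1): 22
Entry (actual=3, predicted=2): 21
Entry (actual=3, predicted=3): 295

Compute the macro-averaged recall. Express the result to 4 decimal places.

0.6078

Per-class recall (TP/(TP+FN)):
  0: TP=197, FN=55+38+54=147 → 197/344 = 0.57267
  1: TP=131, FN=17+20+19=56 → 131/187 = 0.70053
  2: TP=53, FN=28+34+32=94 → 53/147 = 0.36054
  3: TP=295, FN=32+22+21=75 → 295/370 = 0.79730
Macro-recall = mean = (0.57267 + 0.70053 + 0.36054 + 0.79730) / 4 = 0.6078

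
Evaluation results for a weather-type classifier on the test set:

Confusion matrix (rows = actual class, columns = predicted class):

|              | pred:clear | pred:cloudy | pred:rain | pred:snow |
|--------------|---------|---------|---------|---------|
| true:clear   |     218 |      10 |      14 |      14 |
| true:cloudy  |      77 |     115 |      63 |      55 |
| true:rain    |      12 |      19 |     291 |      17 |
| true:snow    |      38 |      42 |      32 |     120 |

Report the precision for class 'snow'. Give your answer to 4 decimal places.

Take TP from the diagonal, FP from the rest of the 'snow' prediction marginal, FN from the rest of the 'snow' actual marginal.
precision = TP/(TP+FP).
snow: TP=120, FP=14+55+17=86 → 120/206 = 0.58252

0.5825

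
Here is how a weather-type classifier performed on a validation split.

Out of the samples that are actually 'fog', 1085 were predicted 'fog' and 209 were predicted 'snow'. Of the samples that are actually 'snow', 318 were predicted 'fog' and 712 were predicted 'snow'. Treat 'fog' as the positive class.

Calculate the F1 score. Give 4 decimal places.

0.8046

Precision = TP/(TP+FP) = 1085/1403 = 0.7733
Recall = TP/(TP+FN) = 1085/1294 = 0.8385
F1 = 2·TP/(2·TP+FP+FN) = 2170/2697 = 0.8046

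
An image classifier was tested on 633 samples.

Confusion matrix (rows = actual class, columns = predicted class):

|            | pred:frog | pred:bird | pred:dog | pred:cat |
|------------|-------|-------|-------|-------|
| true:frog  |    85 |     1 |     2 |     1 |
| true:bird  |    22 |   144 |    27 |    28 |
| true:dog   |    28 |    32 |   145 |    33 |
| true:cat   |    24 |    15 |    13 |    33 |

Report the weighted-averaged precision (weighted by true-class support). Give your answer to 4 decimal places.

Per-class precision (TP/(TP+FP)):
  frog: TP=85, FP=22+28+24=74 → 85/159 = 0.53459
  bird: TP=144, FP=1+32+15=48 → 144/192 = 0.75000
  dog: TP=145, FP=2+27+13=42 → 145/187 = 0.77540
  cat: TP=33, FP=1+28+33=62 → 33/95 = 0.34737
Weighted-precision = Σ (supportᵢ/N)·precisionᵢ with N=633: (89/633)·0.53459 + (221/633)·0.75000 + (238/633)·0.77540 + (85/633)·0.34737 = 0.6752

0.6752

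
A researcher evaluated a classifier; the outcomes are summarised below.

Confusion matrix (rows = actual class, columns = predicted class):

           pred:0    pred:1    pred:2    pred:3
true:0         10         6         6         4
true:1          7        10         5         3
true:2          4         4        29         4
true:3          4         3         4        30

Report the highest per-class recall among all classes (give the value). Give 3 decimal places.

Per-class recall (TP/(TP+FN)):
  0: TP=10, FN=6+6+4=16 → 10/26 = 0.3846
  1: TP=10, FN=7+5+3=15 → 10/25 = 0.4000
  2: TP=29, FN=4+4+4=12 → 29/41 = 0.7073
  3: TP=30, FN=4+3+4=11 → 30/41 = 0.7317
Highest is class '3' with recall = 0.732.

0.732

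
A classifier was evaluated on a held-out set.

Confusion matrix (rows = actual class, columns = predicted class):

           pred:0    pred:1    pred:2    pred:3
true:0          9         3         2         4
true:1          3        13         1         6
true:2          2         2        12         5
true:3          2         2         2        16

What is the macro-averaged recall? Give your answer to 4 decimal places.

0.5910

Per-class recall (TP/(TP+FN)):
  0: TP=9, FN=3+2+4=9 → 9/18 = 0.50000
  1: TP=13, FN=3+1+6=10 → 13/23 = 0.56522
  2: TP=12, FN=2+2+5=9 → 12/21 = 0.57143
  3: TP=16, FN=2+2+2=6 → 16/22 = 0.72727
Macro-recall = mean = (0.50000 + 0.56522 + 0.57143 + 0.72727) / 4 = 0.5910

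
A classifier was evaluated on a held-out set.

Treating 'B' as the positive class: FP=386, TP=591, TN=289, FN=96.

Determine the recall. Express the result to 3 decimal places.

Recall = TP/(TP+FN) = 591/(591+96) = 591/687 = 0.860

0.860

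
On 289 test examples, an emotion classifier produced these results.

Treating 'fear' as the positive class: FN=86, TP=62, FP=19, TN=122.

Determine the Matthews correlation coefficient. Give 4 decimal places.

0.3163

MCC = (TP·TN − FP·FN) / √((TP+FP)(TP+FN)(TN+FP)(TN+FN))
Numerator = 62·122 − 19·86 = 5930
Denominator = √(81·148·141·208) = √351584064 = 18750.5750
MCC = 5930 / 18750.5750 = 0.3163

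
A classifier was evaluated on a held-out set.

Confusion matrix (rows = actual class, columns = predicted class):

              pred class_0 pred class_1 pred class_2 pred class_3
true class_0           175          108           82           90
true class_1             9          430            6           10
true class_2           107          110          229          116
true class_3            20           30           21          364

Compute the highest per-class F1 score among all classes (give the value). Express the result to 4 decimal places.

0.7590

Per-class F1 score (2·TP/(2·TP+FP+FN)):
  class_0: TP=175, FP=9+107+20=136, FN=108+82+90=280 → 350/766 = 0.45692
  class_1: TP=430, FP=108+110+30=248, FN=9+6+10=25 → 860/1133 = 0.75905
  class_2: TP=229, FP=82+6+21=109, FN=107+110+116=333 → 458/900 = 0.50889
  class_3: TP=364, FP=90+10+116=216, FN=20+30+21=71 → 728/1015 = 0.71724
Highest is class 'class_1' with F1 score = 0.7590.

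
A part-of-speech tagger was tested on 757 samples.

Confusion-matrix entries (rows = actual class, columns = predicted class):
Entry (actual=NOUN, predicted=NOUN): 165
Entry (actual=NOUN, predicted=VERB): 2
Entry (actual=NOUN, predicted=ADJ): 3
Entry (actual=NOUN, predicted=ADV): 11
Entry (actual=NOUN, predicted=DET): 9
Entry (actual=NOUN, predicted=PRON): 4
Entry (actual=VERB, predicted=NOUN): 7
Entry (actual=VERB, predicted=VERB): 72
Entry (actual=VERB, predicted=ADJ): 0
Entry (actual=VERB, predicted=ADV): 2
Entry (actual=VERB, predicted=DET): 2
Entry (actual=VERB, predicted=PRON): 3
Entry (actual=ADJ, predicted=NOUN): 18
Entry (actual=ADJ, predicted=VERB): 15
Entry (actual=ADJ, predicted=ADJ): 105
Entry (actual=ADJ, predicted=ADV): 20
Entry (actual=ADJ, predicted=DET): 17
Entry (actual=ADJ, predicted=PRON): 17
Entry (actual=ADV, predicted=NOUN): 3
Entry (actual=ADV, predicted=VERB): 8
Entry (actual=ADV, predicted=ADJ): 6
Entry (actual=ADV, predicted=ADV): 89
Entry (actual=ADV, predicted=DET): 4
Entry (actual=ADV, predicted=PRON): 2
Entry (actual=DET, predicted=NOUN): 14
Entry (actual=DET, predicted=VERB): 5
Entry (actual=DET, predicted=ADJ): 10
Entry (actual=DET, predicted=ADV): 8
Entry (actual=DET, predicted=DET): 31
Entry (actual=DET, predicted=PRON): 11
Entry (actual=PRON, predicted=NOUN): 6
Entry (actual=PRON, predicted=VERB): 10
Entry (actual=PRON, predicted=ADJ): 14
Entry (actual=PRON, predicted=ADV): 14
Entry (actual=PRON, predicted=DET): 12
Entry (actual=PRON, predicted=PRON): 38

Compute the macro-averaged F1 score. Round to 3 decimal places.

Per-class F1 score (2·TP/(2·TP+FP+FN)):
  NOUN: TP=165, FP=7+18+3+14+6=48, FN=2+3+11+9+4=29 → 330/407 = 0.8108
  VERB: TP=72, FP=2+15+8+5+10=40, FN=7+0+2+2+3=14 → 144/198 = 0.7273
  ADJ: TP=105, FP=3+0+6+10+14=33, FN=18+15+20+17+17=87 → 210/330 = 0.6364
  ADV: TP=89, FP=11+2+20+8+14=55, FN=3+8+6+4+2=23 → 178/256 = 0.6953
  DET: TP=31, FP=9+2+17+4+12=44, FN=14+5+10+8+11=48 → 62/154 = 0.4026
  PRON: TP=38, FP=4+3+17+2+11=37, FN=6+10+14+14+12=56 → 76/169 = 0.4497
Macro-F1 score = mean = (0.8108 + 0.7273 + 0.6364 + 0.6953 + 0.4026 + 0.4497) / 6 = 0.620

0.620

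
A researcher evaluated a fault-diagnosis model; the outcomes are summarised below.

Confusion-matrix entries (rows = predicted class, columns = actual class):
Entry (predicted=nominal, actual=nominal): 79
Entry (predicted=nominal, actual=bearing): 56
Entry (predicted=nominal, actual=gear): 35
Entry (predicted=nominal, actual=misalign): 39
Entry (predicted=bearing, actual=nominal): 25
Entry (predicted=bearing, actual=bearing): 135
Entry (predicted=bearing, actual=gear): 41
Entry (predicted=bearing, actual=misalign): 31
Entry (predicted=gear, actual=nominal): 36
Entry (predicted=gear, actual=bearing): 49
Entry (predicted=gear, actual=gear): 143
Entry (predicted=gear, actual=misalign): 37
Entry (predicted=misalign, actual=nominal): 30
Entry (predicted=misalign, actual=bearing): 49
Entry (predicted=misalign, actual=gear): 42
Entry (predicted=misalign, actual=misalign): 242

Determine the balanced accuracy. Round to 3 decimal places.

0.543

Balanced accuracy = mean of per-class recall.
  nominal: recall = 79/170 = 0.4647
  bearing: recall = 135/289 = 0.4671
  gear: recall = 143/261 = 0.5479
  misalign: recall = 242/349 = 0.6934
Mean = (0.4647 + 0.4671 + 0.5479 + 0.6934) / 4 = 0.543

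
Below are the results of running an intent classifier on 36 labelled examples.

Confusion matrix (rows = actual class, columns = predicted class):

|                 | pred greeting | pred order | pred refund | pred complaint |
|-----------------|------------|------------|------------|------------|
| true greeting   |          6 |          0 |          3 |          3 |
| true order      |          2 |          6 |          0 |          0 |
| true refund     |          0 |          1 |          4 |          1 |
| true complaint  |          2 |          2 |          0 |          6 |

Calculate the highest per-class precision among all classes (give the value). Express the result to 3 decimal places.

0.667

Per-class precision (TP/(TP+FP)):
  greeting: TP=6, FP=2+0+2=4 → 6/10 = 0.6000
  order: TP=6, FP=0+1+2=3 → 6/9 = 0.6667
  refund: TP=4, FP=3+0+0=3 → 4/7 = 0.5714
  complaint: TP=6, FP=3+0+1=4 → 6/10 = 0.6000
Highest is class 'order' with precision = 0.667.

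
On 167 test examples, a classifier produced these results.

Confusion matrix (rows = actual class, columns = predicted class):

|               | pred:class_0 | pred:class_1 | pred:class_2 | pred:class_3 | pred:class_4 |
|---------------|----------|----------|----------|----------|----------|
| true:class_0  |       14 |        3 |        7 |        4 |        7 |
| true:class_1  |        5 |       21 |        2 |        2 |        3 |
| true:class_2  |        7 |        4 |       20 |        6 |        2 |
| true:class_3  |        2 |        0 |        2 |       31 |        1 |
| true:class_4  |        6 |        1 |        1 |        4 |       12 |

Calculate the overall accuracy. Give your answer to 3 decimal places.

Accuracy = trace / total = (14+21+20+31+12=98) / 167 = 98/167 = 0.587

0.587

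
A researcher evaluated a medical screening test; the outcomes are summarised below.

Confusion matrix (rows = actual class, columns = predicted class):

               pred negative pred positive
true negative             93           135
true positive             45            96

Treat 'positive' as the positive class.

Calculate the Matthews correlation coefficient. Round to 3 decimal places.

MCC = (TP·TN − FP·FN) / √((TP+FP)(TP+FN)(TN+FP)(TN+FN))
Numerator = 96·93 − 135·45 = 2853
Denominator = √(231·141·228·138) = √1024813944 = 32012.7153
MCC = 2853 / 32012.7153 = 0.089

0.089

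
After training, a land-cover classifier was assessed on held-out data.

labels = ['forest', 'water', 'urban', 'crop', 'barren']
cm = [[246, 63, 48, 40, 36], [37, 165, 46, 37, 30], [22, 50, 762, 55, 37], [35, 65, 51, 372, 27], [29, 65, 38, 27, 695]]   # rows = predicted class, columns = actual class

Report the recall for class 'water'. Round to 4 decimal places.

One-vs-rest for 'water': TP = diagonal; FP = other classes predicted 'water'; FN = 'water' predicted as other.
recall = TP/(TP+FN).
water: TP=165, FN=63+50+65+65=243 → 165/408 = 0.40441

0.4044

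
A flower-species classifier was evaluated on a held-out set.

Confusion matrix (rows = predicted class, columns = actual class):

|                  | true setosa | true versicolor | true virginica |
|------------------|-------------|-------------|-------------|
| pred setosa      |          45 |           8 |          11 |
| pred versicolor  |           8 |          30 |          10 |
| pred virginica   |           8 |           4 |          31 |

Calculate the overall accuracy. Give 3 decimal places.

0.684

Accuracy = trace / total = (45+30+31=106) / 155 = 106/155 = 0.684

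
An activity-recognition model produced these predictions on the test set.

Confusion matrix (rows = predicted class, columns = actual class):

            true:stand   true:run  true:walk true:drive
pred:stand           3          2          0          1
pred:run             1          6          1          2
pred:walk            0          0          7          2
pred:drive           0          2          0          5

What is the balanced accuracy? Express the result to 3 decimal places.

0.681

Balanced accuracy = mean of per-class recall.
  stand: recall = 3/4 = 0.7500
  run: recall = 6/10 = 0.6000
  walk: recall = 7/8 = 0.8750
  drive: recall = 5/10 = 0.5000
Mean = (0.7500 + 0.6000 + 0.8750 + 0.5000) / 4 = 0.681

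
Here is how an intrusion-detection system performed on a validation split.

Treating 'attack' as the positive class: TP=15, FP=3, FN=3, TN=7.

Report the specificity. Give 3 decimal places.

Specificity = TN/(TN+FP) = 7/(7+3) = 0.700

0.700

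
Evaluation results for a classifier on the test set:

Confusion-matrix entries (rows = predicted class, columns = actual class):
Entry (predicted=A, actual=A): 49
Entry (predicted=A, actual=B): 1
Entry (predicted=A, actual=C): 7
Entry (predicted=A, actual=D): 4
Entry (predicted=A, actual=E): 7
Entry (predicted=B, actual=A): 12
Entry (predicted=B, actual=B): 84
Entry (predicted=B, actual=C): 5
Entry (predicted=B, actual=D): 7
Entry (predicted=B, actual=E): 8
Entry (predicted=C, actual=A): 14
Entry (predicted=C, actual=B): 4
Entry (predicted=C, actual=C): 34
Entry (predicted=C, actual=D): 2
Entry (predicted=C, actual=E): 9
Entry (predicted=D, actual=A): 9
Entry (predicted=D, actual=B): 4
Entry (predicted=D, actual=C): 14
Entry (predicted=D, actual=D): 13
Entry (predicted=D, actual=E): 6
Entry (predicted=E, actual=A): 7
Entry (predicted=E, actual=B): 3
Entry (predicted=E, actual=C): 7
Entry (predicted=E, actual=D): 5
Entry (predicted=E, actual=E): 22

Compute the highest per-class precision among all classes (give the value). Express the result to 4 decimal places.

0.7241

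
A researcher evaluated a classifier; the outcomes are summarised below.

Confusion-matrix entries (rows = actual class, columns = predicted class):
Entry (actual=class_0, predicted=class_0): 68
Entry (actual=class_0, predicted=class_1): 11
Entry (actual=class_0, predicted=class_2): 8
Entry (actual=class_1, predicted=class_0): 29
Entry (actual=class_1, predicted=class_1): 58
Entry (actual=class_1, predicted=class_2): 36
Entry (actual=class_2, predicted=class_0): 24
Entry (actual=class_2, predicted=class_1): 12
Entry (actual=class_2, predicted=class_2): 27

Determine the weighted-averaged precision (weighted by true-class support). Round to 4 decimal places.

Per-class precision (TP/(TP+FP)):
  class_0: TP=68, FP=29+24=53 → 68/121 = 0.56198
  class_1: TP=58, FP=11+12=23 → 58/81 = 0.71605
  class_2: TP=27, FP=8+36=44 → 27/71 = 0.38028
Weighted-precision = Σ (supportᵢ/N)·precisionᵢ with N=273: (87/273)·0.56198 + (123/273)·0.71605 + (63/273)·0.38028 = 0.5895

0.5895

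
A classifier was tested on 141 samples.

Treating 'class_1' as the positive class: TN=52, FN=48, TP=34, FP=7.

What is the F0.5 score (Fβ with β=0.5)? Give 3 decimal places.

0.691

Fβ = (1+β²)·TP / ((1+β²)·TP + β²·FN + FP), with β²=1/4
= 1.25·34 / (1.25·34 + 0.25·48 + 7) = 0.691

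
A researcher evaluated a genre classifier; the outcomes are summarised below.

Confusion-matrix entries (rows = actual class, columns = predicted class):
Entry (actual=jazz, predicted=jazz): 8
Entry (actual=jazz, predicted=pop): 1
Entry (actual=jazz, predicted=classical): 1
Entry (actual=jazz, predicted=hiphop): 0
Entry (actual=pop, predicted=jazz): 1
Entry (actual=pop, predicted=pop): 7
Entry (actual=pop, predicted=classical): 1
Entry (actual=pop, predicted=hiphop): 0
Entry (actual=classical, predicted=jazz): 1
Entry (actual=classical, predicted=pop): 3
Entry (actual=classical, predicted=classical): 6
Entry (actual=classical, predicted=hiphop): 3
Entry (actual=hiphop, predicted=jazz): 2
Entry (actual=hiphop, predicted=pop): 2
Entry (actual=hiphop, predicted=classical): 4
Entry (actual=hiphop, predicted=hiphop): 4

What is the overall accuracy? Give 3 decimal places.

0.568

Accuracy = trace / total = (8+7+6+4=25) / 44 = 25/44 = 0.568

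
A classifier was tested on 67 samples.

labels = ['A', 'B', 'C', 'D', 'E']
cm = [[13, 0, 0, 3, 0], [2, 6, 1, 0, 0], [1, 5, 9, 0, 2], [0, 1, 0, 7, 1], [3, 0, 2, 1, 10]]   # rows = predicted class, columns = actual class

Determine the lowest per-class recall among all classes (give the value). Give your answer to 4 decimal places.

Per-class recall (TP/(TP+FN)):
  A: TP=13, FN=2+1+0+3=6 → 13/19 = 0.68421
  B: TP=6, FN=0+5+1+0=6 → 6/12 = 0.50000
  C: TP=9, FN=0+1+0+2=3 → 9/12 = 0.75000
  D: TP=7, FN=3+0+0+1=4 → 7/11 = 0.63636
  E: TP=10, FN=0+0+2+1=3 → 10/13 = 0.76923
Lowest is class 'B' with recall = 0.5000.

0.5000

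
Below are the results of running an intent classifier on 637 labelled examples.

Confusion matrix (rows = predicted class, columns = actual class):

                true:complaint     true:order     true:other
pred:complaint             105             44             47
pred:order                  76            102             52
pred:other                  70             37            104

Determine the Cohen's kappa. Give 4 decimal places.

Observed agreement pₒ = trace/N = 311/637 = 0.48823
Expected agreement pₑ = Σ (rowᵢ·colᵢ)/N² = (251·196 + 183·230 + 203·211)/637² = 0.33053
κ = (pₒ − pₑ)/(1 − pₑ) = (0.48823 − 0.33053)/(1 − 0.33053) = 0.2356

0.2356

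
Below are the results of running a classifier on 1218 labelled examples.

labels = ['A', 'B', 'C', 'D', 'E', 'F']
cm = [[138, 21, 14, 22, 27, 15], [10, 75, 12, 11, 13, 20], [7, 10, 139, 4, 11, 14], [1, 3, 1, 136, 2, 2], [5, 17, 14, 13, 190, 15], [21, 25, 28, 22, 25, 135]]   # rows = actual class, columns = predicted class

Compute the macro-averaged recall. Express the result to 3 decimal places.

Per-class recall (TP/(TP+FN)):
  A: TP=138, FN=21+14+22+27+15=99 → 138/237 = 0.5823
  B: TP=75, FN=10+12+11+13+20=66 → 75/141 = 0.5319
  C: TP=139, FN=7+10+4+11+14=46 → 139/185 = 0.7514
  D: TP=136, FN=1+3+1+2+2=9 → 136/145 = 0.9379
  E: TP=190, FN=5+17+14+13+15=64 → 190/254 = 0.7480
  F: TP=135, FN=21+25+28+22+25=121 → 135/256 = 0.5273
Macro-recall = mean = (0.5823 + 0.5319 + 0.7514 + 0.9379 + 0.7480 + 0.5273) / 6 = 0.680

0.680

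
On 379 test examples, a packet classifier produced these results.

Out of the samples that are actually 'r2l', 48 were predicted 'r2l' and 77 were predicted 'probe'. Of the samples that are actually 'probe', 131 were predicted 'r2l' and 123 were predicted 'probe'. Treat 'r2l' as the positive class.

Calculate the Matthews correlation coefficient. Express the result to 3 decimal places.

MCC = (TP·TN − FP·FN) / √((TP+FP)(TP+FN)(TN+FP)(TN+FN))
Numerator = 48·123 − 131·77 = -4183
Denominator = √(179·125·254·200) = √1136650000 = 33714.2403
MCC = -4183 / 33714.2403 = -0.124

-0.124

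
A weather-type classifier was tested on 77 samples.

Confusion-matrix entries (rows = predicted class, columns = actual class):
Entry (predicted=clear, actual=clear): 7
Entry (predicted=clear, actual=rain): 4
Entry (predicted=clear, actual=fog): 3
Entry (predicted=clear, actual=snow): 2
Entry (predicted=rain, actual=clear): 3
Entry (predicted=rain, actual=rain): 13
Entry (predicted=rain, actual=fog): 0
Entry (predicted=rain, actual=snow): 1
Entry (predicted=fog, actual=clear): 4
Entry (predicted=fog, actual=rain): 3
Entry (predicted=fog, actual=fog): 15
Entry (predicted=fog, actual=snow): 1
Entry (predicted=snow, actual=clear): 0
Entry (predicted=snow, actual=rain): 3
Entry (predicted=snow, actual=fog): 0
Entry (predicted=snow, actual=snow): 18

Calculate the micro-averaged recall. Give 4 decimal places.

0.6883

Micro-averaging pools counts across classes: ΣTP=53, ΣFP=24, ΣFN=24.
Micro-recall = TP/(TP+FN) on pooled counts = 0.6883 (equals overall accuracy in single-label multiclass).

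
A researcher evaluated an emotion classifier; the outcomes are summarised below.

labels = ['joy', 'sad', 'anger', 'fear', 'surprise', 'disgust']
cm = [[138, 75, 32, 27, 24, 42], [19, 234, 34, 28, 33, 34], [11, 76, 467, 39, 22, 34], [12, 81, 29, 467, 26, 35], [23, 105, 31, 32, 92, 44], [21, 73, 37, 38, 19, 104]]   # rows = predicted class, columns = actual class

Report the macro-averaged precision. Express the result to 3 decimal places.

0.516

Per-class precision (TP/(TP+FP)):
  joy: TP=138, FP=75+32+27+24+42=200 → 138/338 = 0.4083
  sad: TP=234, FP=19+34+28+33+34=148 → 234/382 = 0.6126
  anger: TP=467, FP=11+76+39+22+34=182 → 467/649 = 0.7196
  fear: TP=467, FP=12+81+29+26+35=183 → 467/650 = 0.7185
  surprise: TP=92, FP=23+105+31+32+44=235 → 92/327 = 0.2813
  disgust: TP=104, FP=21+73+37+38+19=188 → 104/292 = 0.3562
Macro-precision = mean = (0.4083 + 0.6126 + 0.7196 + 0.7185 + 0.2813 + 0.3562) / 6 = 0.516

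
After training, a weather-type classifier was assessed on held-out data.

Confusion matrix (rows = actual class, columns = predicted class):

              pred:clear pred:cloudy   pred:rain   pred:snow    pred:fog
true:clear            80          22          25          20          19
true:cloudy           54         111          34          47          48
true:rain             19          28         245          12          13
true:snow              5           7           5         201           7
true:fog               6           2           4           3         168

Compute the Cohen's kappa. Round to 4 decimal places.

0.5970

Observed agreement pₒ = trace/N = 805/1185 = 0.67932
Expected agreement pₑ = Σ (rowᵢ·colᵢ)/N² = (166·164 + 294·170 + 317·313 + 225·283 + 183·255)/1185² = 0.20422
κ = (pₒ − pₑ)/(1 − pₑ) = (0.67932 − 0.20422)/(1 − 0.20422) = 0.5970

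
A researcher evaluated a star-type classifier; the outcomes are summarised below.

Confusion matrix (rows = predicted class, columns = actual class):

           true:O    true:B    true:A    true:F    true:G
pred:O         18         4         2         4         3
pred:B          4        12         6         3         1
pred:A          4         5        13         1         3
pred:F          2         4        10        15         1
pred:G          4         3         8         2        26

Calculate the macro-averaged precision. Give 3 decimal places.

Per-class precision (TP/(TP+FP)):
  O: TP=18, FP=4+2+4+3=13 → 18/31 = 0.5806
  B: TP=12, FP=4+6+3+1=14 → 12/26 = 0.4615
  A: TP=13, FP=4+5+1+3=13 → 13/26 = 0.5000
  F: TP=15, FP=2+4+10+1=17 → 15/32 = 0.4688
  G: TP=26, FP=4+3+8+2=17 → 26/43 = 0.6047
Macro-precision = mean = (0.5806 + 0.4615 + 0.5000 + 0.4688 + 0.6047) / 5 = 0.523

0.523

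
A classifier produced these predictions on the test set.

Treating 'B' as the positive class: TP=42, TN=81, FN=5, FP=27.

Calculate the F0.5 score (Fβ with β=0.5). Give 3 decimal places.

Fβ = (1+β²)·TP / ((1+β²)·TP + β²·FN + FP), with β²=1/4
= 1.25·42 / (1.25·42 + 0.25·5 + 27) = 0.650

0.650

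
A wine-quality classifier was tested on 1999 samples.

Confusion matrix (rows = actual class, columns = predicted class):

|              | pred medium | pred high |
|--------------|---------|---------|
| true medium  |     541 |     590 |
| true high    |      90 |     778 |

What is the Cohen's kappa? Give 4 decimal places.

0.3511

Observed agreement pₒ = trace/N = 1319/1999 = 0.65983
Expected agreement pₑ = Σ (rowᵢ·colᵢ)/N² = (1131·631 + 868·1368)/1999² = 0.47575
κ = (pₒ − pₑ)/(1 − pₑ) = (0.65983 − 0.47575)/(1 − 0.47575) = 0.3511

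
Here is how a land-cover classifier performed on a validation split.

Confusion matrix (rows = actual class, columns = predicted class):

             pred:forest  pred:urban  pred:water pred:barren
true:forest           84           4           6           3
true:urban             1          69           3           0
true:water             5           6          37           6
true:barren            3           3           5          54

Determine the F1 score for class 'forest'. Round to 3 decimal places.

F1 score = 2·TP/(2·TP+FP+FN).
forest: TP=84, FP=1+5+3=9, FN=4+6+3=13 → 168/190 = 0.8842

0.884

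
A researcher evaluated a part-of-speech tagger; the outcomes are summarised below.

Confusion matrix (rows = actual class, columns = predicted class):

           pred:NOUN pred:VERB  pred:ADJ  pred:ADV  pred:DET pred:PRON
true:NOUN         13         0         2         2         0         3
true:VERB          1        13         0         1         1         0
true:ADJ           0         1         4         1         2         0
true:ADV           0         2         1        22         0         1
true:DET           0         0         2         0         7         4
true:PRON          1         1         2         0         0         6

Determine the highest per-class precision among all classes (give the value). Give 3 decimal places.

0.867

Per-class precision (TP/(TP+FP)):
  NOUN: TP=13, FP=1+0+0+0+1=2 → 13/15 = 0.8667
  VERB: TP=13, FP=0+1+2+0+1=4 → 13/17 = 0.7647
  ADJ: TP=4, FP=2+0+1+2+2=7 → 4/11 = 0.3636
  ADV: TP=22, FP=2+1+1+0+0=4 → 22/26 = 0.8462
  DET: TP=7, FP=0+1+2+0+0=3 → 7/10 = 0.7000
  PRON: TP=6, FP=3+0+0+1+4=8 → 6/14 = 0.4286
Highest is class 'NOUN' with precision = 0.867.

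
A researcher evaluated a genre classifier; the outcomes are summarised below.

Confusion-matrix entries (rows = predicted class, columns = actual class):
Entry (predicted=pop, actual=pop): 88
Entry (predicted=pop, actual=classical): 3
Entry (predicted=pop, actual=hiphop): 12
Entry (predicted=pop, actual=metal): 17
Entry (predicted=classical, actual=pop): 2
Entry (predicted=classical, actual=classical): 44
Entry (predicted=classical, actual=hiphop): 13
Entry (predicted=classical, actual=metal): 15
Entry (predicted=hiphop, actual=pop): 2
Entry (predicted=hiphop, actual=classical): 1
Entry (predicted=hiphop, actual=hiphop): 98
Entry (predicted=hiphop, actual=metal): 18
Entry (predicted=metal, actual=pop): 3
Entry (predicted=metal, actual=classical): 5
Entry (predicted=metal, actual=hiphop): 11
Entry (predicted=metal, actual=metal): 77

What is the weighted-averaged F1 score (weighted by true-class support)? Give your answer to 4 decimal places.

0.7482

Per-class F1 score (2·TP/(2·TP+FP+FN)):
  pop: TP=88, FP=3+12+17=32, FN=2+2+3=7 → 176/215 = 0.81860
  classical: TP=44, FP=2+13+15=30, FN=3+1+5=9 → 88/127 = 0.69291
  hiphop: TP=98, FP=2+1+18=21, FN=12+13+11=36 → 196/253 = 0.77470
  metal: TP=77, FP=3+5+11=19, FN=17+15+18=50 → 154/223 = 0.69058
Weighted-F1 score = Σ (supportᵢ/N)·F1 scoreᵢ with N=409: (95/409)·0.81860 + (53/409)·0.69291 + (134/409)·0.77470 + (127/409)·0.69058 = 0.7482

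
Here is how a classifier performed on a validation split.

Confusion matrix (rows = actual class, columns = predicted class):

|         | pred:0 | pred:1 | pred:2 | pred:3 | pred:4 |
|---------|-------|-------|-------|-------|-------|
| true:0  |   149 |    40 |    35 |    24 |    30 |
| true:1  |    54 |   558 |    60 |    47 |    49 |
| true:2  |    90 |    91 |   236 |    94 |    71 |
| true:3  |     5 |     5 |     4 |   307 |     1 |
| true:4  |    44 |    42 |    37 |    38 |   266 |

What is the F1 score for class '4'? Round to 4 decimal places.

Treat '4' as positive and all other classes as negative.
F1 score = 2·TP/(2·TP+FP+FN).
4: TP=266, FP=30+49+71+1=151, FN=44+42+37+38=161 → 532/844 = 0.63033

0.6303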